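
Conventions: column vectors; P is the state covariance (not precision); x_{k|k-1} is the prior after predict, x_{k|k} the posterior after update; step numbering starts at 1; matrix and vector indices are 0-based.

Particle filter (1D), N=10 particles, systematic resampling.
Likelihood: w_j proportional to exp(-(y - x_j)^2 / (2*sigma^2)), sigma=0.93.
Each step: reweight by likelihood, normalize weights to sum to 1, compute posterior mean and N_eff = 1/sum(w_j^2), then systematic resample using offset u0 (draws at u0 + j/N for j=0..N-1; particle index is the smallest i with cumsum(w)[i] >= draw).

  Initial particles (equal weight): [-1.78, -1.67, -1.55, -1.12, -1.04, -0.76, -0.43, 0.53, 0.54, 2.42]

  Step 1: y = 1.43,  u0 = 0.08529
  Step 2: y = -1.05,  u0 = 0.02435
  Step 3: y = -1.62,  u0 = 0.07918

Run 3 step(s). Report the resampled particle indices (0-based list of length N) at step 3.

step 1: w=[0.0012, 0.0019, 0.0028, 0.0112, 0.0141, 0.0299, 0.0648, 0.2997, 0.3028, 0.2716]  mean=0.8923  Neff=3.8353  idx=[6, 7, 7, 7, 8, 8, 8, 9, 9, 9]
step 2: w=[0.3627, 0.1070, 0.1070, 0.1070, 0.1050, 0.1050, 0.1050, 0.0004, 0.0004, 0.0004]  mean=0.1874  Neff=5.0259  idx=[0, 0, 0, 0, 1, 2, 3, 4, 5, 6]
step 3: w=[0.2029, 0.2029, 0.2029, 0.2029, 0.0318, 0.0318, 0.0318, 0.0310, 0.0310, 0.0310]  mean=-0.2482  Neff=5.8618  idx=[0, 0, 1, 1, 2, 2, 3, 3, 6, 9]

resampled_idx = [0, 0, 1, 1, 2, 2, 3, 3, 6, 9]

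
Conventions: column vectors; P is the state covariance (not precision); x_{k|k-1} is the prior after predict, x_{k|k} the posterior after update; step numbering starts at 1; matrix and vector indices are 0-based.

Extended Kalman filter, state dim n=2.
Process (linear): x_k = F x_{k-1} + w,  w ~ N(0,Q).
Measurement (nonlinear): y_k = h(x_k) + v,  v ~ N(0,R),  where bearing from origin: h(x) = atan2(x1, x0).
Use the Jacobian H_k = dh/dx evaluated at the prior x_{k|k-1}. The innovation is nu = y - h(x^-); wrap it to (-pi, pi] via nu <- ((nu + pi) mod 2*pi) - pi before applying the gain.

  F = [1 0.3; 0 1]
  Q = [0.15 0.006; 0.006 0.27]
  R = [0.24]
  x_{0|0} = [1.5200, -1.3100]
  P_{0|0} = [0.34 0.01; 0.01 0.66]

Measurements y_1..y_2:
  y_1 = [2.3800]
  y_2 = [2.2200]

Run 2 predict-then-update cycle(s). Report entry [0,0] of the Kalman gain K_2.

K[0,0] = 0.3827

step 1: x^-=[1.1270, -1.3100]  P^-=[0.5554 0.2140; 0.2140 0.9300]  H_jac=[0.4387 0.3774]  S=[0.5502]  K=[0.5896; 0.8085]  nu=[-3.0428]  x^+=[-0.6671, -3.7703]  P^+=[0.3641 -0.0483; -0.0483 0.5703]
step 2: x^-=[-1.7982, -3.7703]  P^-=[0.5365 0.1288; 0.1288 0.8403]  H_jac=[0.2161 -0.1031]  S=[0.2682]  K=[0.3827; -0.2191]  nu=[-2.0474]  x^+=[-2.5817, -3.3217]  P^+=[0.4972 0.1513; 0.1513 0.8274]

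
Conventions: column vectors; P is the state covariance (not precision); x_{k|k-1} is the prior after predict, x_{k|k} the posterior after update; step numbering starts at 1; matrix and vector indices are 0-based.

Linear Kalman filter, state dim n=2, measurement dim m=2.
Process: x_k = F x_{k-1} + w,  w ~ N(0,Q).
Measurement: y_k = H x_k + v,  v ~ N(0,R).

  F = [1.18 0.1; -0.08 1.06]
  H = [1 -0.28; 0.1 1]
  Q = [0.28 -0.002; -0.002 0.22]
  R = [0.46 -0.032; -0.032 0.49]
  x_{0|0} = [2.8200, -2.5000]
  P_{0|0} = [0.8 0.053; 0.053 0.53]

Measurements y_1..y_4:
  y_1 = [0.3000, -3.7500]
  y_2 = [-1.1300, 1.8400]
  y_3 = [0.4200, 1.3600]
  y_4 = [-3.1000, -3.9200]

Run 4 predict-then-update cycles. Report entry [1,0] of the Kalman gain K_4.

K[1,0] = -0.0633

step 1: x^-=[3.0776, -2.8756]  P^-=[1.4117 0.0445; 0.0445 0.8116]  S=[1.9104 -0.0748; -0.0748 1.3247]  K=[0.7396 0.1820; -0.0717 0.6120]  nu=[-3.5828, -1.1822]  x^+=[0.2128, -3.3423]  P^+=[0.3431 0.0312; 0.0312 0.2991]
step 2: x^-=[-0.0831, -3.5598]  P^-=[0.7681 0.0361; 0.0361 0.5529]  S=[1.2512 -0.0750; -0.0750 1.0578]  K=[0.6148 0.1503; -0.0637 0.5216]  nu=[-2.0437, 5.4082]  x^+=[-0.5269, -0.6088]  P^+=[0.2851 0.0254; 0.0254 0.2551]
step 3: x^-=[-0.6826, -0.6032]  P^-=[0.6856 0.0297; 0.0297 0.5041]  S=[1.1684 -0.0757; -0.0757 1.0069]  K=[0.5888 0.1419; -0.0630 0.4989]  nu=[0.9337, 2.0314]  x^+=[0.1554, 0.3514]  P^+=[0.2729 0.0234; 0.0234 0.2441]
step 4: x^-=[0.2185, 0.3600]  P^-=[0.6679 0.0272; 0.0272 0.4921]  S=[1.1512 -0.0766; -0.0766 0.9942]  K=[0.5828 0.1394; -0.0633 0.4928]  nu=[-3.2177, -4.3019]  x^+=[-2.2565, -1.5563]  P^+=[0.2700 0.0227; 0.0227 0.2412]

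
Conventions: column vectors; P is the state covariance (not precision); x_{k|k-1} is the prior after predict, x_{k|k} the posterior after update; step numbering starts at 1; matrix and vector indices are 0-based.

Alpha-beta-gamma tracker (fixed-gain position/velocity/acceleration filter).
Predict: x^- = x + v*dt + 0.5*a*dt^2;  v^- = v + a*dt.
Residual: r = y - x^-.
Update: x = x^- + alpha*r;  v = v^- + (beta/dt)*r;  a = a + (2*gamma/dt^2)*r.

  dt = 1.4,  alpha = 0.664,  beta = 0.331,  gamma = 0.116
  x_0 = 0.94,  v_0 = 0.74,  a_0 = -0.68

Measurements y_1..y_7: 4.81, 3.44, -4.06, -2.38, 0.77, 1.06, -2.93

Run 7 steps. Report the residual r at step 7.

resid = -2.6601

step 1: x_pred=1.3096  r=3.5004  x^+=3.6339  v^+=0.6156  a^+=-0.2657
step 2: x_pred=4.2353  r=-0.7953  x^+=3.7072  v^+=0.0556  a^+=-0.3598
step 3: x_pred=3.4325  r=-7.4925  x^+=-1.5425  v^+=-2.2196  a^+=-1.2467
step 4: x_pred=-5.8716  r=3.4916  x^+=-3.5532  v^+=-3.1394  a^+=-0.8334
step 5: x_pred=-8.7650  r=9.5350  x^+=-2.4338  v^+=-2.0518  a^+=0.2953
step 6: x_pred=-5.0169  r=6.0769  x^+=-0.9818  v^+=-0.2016  a^+=1.0146
step 7: x_pred=-0.2699  r=-2.6601  x^+=-2.0362  v^+=0.5898  a^+=0.6997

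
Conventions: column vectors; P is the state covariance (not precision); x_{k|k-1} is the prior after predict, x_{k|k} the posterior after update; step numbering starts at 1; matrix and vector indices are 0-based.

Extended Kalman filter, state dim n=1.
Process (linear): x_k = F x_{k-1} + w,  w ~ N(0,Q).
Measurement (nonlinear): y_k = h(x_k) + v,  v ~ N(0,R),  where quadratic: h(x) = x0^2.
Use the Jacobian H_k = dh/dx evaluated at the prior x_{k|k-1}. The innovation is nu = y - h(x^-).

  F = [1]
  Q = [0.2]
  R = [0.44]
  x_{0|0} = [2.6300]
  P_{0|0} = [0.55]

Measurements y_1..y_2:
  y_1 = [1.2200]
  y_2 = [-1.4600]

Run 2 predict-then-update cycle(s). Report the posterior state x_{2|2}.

step 1: x^-=[2.6300]  P^-=[0.7500]  H_jac=[5.2600]  S=[21.1907]  K=[0.1862]  nu=[-5.6969]  x^+=[1.5694]  P^+=[0.0156]
step 2: x^-=[1.5694]  P^-=[0.2156]  H_jac=[3.1389]  S=[2.5639]  K=[0.2639]  nu=[-3.9231]  x^+=[0.5341]  P^+=[0.0370]

x_post = [0.5341]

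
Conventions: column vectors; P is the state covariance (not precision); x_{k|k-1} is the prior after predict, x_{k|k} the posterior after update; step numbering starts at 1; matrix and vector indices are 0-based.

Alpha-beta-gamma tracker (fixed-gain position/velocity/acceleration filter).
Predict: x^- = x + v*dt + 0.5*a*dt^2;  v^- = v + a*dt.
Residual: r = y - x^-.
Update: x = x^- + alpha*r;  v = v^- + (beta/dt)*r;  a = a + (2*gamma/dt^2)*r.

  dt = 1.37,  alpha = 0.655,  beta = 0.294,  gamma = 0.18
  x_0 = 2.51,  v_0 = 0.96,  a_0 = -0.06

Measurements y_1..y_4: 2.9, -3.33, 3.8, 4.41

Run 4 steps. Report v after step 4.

v_post = -0.6721

step 1: x_pred=3.7689  r=-0.8689  x^+=3.1998  v^+=0.6913  a^+=-0.2267
step 2: x_pred=3.9342  r=-7.2642  x^+=-0.8239  v^+=-1.1781  a^+=-1.6200
step 3: x_pred=-3.9581  r=7.7581  x^+=1.1235  v^+=-1.7326  a^+=-0.1319
step 4: x_pred=-1.3740  r=5.7840  x^+=2.4145  v^+=-0.6721  a^+=0.9775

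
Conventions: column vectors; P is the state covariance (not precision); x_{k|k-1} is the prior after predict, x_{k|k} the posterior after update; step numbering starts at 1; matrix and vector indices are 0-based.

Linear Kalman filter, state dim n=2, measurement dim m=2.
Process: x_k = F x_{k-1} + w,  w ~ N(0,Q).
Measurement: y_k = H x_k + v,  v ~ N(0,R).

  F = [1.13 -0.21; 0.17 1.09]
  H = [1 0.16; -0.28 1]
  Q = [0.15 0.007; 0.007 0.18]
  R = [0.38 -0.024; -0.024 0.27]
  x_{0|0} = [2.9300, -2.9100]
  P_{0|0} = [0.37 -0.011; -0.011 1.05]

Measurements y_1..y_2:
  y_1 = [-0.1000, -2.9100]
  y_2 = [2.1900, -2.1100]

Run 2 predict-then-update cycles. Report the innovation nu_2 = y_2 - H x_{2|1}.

step 1: x^-=[3.9220, -2.6738]  P^-=[0.6740 -0.1754; -0.1754 1.4341]  S=[1.0346 -0.1508; -0.1508 1.8552]  K=[0.6029 -0.1473; 0.1708 0.8134]  nu=[-3.5942, 0.8620]  x^+=[1.6282, -2.5866]  P^+=[0.2310 0.0104; 0.0104 0.2184]
step 2: x^-=[2.3831, -2.5426]  P^-=[0.4496 0.0138; 0.0138 0.4501]  S=[0.8455 -0.0646; -0.0646 0.7476]  K=[0.5264 -0.1044; 0.1482 0.6097]  nu=[0.2137, 1.0999]  x^+=[2.3808, -1.8404]  P^+=[0.2001 0.0152; 0.0152 0.1653]

innov = [0.2137, 1.0999]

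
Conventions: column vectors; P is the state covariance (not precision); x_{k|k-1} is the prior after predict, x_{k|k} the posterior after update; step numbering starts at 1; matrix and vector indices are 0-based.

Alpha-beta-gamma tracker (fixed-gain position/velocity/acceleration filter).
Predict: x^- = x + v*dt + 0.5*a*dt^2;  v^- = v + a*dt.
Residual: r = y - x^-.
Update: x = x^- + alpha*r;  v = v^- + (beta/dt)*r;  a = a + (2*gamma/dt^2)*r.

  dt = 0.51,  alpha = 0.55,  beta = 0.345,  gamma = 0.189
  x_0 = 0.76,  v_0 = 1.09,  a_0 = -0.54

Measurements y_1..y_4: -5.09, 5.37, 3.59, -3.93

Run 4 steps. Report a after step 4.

a_post = -3.6711

step 1: x_pred=1.2457  r=-6.3357  x^+=-2.2389  v^+=-3.4713  a^+=-9.7476
step 2: x_pred=-5.2770  r=10.6470  x^+=0.5789  v^+=-1.2402  a^+=5.7256
step 3: x_pred=0.6910  r=2.8990  x^+=2.2854  v^+=3.6410  a^+=9.9387
step 4: x_pred=5.4349  r=-9.3649  x^+=0.2842  v^+=2.3746  a^+=-3.6711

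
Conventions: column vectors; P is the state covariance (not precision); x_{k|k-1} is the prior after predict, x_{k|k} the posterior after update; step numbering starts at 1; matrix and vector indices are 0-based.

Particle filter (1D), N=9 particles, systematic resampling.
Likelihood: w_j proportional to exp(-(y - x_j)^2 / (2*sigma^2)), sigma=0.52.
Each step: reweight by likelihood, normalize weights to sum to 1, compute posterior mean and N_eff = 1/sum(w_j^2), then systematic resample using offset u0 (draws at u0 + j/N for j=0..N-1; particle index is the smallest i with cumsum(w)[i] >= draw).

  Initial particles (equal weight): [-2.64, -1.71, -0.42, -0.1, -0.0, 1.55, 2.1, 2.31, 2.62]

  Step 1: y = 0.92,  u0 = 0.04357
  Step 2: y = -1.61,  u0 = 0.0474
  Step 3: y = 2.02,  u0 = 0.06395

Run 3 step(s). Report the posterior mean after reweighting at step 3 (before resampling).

step 1: w=[0.0000, 0.0000, 0.0369, 0.1490, 0.2133, 0.4897, 0.0777, 0.0286, 0.0049]  mean=0.9707  Neff=3.1677  idx=[3, 3, 4, 4, 5, 5, 5, 5, 6]
step 2: w=[0.3202, 0.3202, 0.1798, 0.1798, 0.0000, 0.0000, 0.0000, 0.0000, 0.0000]  mean=-0.0640  Neff=3.7078  idx=[0, 0, 0, 1, 1, 1, 2, 3, 3]
step 3: w=[0.0803, 0.0803, 0.0803, 0.0803, 0.0803, 0.0803, 0.1727, 0.1727, 0.1727]  mean=-0.0482  Neff=7.8016  idx=[0, 2, 3, 4, 6, 6, 7, 8, 8]

post_mean = -0.0482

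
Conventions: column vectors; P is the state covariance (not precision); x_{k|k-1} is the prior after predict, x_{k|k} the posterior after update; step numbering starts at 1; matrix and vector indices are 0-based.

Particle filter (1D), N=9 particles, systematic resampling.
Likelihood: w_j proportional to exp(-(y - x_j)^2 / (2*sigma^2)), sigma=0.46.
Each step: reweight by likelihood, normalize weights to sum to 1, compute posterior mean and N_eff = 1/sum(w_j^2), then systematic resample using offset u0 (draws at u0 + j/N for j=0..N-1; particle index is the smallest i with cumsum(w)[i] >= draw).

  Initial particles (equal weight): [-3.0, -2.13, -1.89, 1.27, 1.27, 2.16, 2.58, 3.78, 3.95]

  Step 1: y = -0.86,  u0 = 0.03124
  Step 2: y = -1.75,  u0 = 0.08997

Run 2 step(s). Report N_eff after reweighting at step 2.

N_eff = 8.8874

step 1: w=[0.0002, 0.2133, 0.7861, 0.0002, 0.0002, 0.0000, 0.0000, 0.0000, 0.0000]  mean=-1.9401  Neff=1.5073  idx=[1, 1, 2, 2, 2, 2, 2, 2, 2]
step 2: w=[0.0877, 0.0877, 0.1178, 0.1178, 0.1178, 0.1178, 0.1178, 0.1178, 0.1178]  mean=-1.9321  Neff=8.8874  idx=[1, 2, 3, 4, 5, 5, 6, 7, 8]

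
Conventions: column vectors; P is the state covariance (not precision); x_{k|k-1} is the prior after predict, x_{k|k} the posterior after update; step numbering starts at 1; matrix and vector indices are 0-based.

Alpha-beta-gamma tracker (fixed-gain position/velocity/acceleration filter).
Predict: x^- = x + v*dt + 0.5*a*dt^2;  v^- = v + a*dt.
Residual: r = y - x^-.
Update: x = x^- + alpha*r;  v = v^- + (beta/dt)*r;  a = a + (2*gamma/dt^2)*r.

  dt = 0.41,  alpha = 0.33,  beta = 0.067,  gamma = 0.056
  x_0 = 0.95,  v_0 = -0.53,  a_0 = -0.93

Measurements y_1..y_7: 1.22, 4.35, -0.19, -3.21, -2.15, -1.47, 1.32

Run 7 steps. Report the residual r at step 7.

resid = 4.4814

step 1: x_pred=0.6545  r=0.5655  x^+=0.8411  v^+=-0.8189  a^+=-0.5532
step 2: x_pred=0.4589  r=3.8911  x^+=1.7430  v^+=-0.4099  a^+=2.0393
step 3: x_pred=1.7463  r=-1.9363  x^+=1.1073  v^+=0.1098  a^+=0.7492
step 4: x_pred=1.2153  r=-4.4253  x^+=-0.2450  v^+=-0.3062  a^+=-2.1993
step 5: x_pred=-0.5554  r=-1.5946  x^+=-1.0816  v^+=-1.4685  a^+=-3.2617
step 6: x_pred=-1.9578  r=0.4878  x^+=-1.7969  v^+=-2.7260  a^+=-2.9367
step 7: x_pred=-3.1614  r=4.4814  x^+=-1.6825  v^+=-3.1978  a^+=0.0491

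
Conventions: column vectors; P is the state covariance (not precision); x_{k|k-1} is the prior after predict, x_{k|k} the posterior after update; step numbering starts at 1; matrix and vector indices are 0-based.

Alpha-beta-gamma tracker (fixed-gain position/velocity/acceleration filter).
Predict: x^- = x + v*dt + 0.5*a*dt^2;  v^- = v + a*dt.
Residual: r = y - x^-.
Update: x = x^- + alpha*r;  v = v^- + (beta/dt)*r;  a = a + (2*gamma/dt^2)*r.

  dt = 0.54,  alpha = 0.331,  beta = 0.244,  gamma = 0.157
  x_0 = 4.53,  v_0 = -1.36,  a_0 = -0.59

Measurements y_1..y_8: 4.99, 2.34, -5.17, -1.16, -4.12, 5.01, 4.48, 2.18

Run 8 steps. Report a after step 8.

step 1: x_pred=3.7096  r=1.2804  x^+=4.1334  v^+=-1.1000  a^+=0.7888
step 2: x_pred=3.6544  r=-1.3144  x^+=3.2193  v^+=-1.2680  a^+=-0.6266
step 3: x_pred=2.4432  r=-7.6132  x^+=-0.0767  v^+=-5.0464  a^+=-8.8246
step 4: x_pred=-4.0884  r=2.9284  x^+=-3.1191  v^+=-8.4885  a^+=-5.6713
step 5: x_pred=-8.5298  r=4.4098  x^+=-7.0701  v^+=-9.5584  a^+=-0.9227
step 6: x_pred=-12.3662  r=17.3762  x^+=-6.6147  v^+=-2.2052  a^+=17.7883
step 7: x_pred=-5.2120  r=9.6920  x^+=-2.0039  v^+=11.7798  a^+=28.2248
step 8: x_pred=8.4723  r=-6.2923  x^+=6.3896  v^+=24.1780  a^+=21.4491

a_post = 21.4491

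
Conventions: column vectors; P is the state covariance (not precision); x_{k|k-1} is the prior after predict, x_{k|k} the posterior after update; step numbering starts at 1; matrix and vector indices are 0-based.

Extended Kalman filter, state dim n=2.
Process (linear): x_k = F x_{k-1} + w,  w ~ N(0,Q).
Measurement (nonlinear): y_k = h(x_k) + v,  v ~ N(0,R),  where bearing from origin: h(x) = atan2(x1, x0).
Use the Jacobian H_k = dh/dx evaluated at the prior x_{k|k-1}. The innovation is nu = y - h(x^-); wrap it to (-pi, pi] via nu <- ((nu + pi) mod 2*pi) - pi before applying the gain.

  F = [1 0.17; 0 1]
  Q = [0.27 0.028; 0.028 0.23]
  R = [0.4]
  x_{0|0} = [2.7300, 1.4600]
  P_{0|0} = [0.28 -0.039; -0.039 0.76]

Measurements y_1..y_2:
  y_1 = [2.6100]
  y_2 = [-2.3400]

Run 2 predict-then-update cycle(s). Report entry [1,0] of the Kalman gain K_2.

K[1,0] = 0.3538

step 1: x^-=[2.9782, 1.4600]  P^-=[0.5587 0.1182; 0.1182 0.9900]  H_jac=[-0.1327 0.2707]  S=[0.4739]  K=[-0.0889; 0.5324]  nu=[2.1542]  x^+=[2.7866, 2.6070]  P^+=[0.5550 0.1406; 0.1406 0.8557]
step 2: x^-=[3.2298, 2.6070]  P^-=[0.8975 0.3141; 0.3141 1.0857]  H_jac=[-0.1513 0.1875]  S=[0.4409]  K=[-0.1745; 0.3538]  nu=[-3.0191]  x^+=[3.7566, 1.5387]  P^+=[0.8841 0.3413; 0.3413 1.0305]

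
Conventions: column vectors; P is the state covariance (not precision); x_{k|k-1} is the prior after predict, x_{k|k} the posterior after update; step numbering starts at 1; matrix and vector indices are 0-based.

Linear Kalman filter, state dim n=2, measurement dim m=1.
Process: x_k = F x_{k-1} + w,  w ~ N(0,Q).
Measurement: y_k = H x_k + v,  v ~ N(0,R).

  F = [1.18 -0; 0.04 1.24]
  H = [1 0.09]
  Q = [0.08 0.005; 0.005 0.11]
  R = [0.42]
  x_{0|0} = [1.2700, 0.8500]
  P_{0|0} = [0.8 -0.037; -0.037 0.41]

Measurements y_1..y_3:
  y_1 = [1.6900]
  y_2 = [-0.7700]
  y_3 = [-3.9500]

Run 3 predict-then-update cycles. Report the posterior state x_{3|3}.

step 1: x^-=[1.4986, 1.1048]  P^-=[1.1939 -0.0114; -0.0114 0.7380]  S=[1.6178]  K=[0.7373; 0.0340]  nu=[0.0920]  x^+=[1.5664, 1.1079]  P^+=[0.3144 -0.0520; -0.0520 0.7362]
step 2: x^-=[1.8484, 1.4365]  P^-=[0.5177 -0.0562; -0.0562 1.2373]  S=[0.9376]  K=[0.5468; 0.0588]  nu=[-2.7476]  x^+=[0.3461, 1.2749]  P^+=[0.2374 -0.0864; -0.0864 1.2340]
step 3: x^-=[0.4083, 1.5947]  P^-=[0.4106 -0.1101; -0.1101 1.9992]  S=[0.8269]  K=[0.4845; 0.0844]  nu=[-4.5019]  x^+=[-1.7728, 1.2148]  P^+=[0.2164 -0.1440; -0.1440 1.9933]

x_post = [-1.7728, 1.2148]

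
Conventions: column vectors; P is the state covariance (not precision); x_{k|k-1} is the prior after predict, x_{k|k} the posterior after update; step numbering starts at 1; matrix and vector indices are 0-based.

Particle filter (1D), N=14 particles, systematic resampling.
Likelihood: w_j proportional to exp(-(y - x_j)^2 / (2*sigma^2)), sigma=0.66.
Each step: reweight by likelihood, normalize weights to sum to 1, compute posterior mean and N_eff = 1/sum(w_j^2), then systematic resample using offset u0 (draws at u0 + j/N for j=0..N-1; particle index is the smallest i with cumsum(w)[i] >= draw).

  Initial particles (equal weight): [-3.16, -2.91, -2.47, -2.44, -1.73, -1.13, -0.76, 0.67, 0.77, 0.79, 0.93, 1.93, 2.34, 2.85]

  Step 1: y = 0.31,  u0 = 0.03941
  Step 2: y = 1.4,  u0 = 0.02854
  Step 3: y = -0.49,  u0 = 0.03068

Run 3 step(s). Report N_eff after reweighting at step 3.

step 1: w=[0.0000, 0.0000, 0.0000, 0.0000, 0.0024, 0.0265, 0.0771, 0.2472, 0.2250, 0.2202, 0.1845, 0.0141, 0.0025, 0.0002]  mean=0.6252  Neff=4.9706  idx=[6, 7, 7, 7, 7, 8, 8, 8, 9, 9, 9, 10, 10, 10]
step 2: w=[0.0006, 0.0649, 0.0649, 0.0649, 0.0649, 0.0758, 0.0758, 0.0758, 0.0780, 0.0780, 0.0780, 0.0928, 0.0928, 0.0928]  mean=0.7924  Neff=12.7907  idx=[1, 2, 3, 4, 5, 6, 7, 8, 9, 10, 11, 11, 12, 13]
step 3: w=[0.0974, 0.0974, 0.0974, 0.0974, 0.0738, 0.0738, 0.0738, 0.0696, 0.0696, 0.0696, 0.0451, 0.0451, 0.0451, 0.0451]  mean=0.7641  Neff=12.9997  idx=[0, 1, 1, 2, 3, 3, 4, 5, 6, 7, 8, 9, 11, 13]

N_eff = 12.9997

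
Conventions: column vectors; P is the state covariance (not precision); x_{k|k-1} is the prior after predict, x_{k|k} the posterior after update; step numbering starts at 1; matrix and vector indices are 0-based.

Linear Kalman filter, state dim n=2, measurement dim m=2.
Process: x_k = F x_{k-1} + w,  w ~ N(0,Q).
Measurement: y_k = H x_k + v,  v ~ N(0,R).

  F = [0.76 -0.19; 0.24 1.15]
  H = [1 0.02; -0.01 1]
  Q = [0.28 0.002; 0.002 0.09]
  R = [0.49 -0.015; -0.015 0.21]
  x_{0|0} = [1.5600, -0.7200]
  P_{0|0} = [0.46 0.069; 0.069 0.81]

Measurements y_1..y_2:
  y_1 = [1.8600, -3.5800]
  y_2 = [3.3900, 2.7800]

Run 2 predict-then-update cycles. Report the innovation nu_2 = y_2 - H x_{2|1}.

innov = [1.5995, 5.9682]

step 1: x^-=[1.3224, -0.4536]  P^-=[0.5550 -0.0339; -0.0339 1.2258]  S=[1.0441 -0.0299; -0.0299 1.4365]  K=[0.5304 -0.0164; 0.0155 0.8539]  nu=[0.5467, -3.1132]  x^+=[1.6635, -3.1034]  P^+=[0.2603 -0.0088; -0.0088 0.1790]
step 2: x^-=[1.8539, -3.1696]  P^-=[0.4394 0.0031; 0.0031 0.3369]  S=[0.9296 -0.0096; -0.0096 0.5468]  K=[0.4728 0.0059; 0.0169 0.6162]  nu=[1.5995, 5.9682]  x^+=[2.6452, 0.5353]  P^+=[0.2316 -0.0035; -0.0035 0.1291]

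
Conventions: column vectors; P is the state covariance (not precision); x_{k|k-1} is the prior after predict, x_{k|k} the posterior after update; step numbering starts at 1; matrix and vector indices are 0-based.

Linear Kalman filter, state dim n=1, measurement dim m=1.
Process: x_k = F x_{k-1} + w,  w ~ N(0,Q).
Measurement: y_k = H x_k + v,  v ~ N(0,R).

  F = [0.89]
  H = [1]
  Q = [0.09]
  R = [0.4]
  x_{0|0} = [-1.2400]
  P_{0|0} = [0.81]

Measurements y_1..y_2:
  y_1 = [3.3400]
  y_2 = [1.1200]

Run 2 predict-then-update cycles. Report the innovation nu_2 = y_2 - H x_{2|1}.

innov = [-0.4547]

step 1: x^-=[-1.1036]  P^-=[0.7316]  S=[1.1316]  K=[0.6465]  nu=[4.4436]  x^+=[1.7693]  P^+=[0.2586]
step 2: x^-=[1.5747]  P^-=[0.2948]  S=[0.6948]  K=[0.4243]  nu=[-0.4547]  x^+=[1.3817]  P^+=[0.1697]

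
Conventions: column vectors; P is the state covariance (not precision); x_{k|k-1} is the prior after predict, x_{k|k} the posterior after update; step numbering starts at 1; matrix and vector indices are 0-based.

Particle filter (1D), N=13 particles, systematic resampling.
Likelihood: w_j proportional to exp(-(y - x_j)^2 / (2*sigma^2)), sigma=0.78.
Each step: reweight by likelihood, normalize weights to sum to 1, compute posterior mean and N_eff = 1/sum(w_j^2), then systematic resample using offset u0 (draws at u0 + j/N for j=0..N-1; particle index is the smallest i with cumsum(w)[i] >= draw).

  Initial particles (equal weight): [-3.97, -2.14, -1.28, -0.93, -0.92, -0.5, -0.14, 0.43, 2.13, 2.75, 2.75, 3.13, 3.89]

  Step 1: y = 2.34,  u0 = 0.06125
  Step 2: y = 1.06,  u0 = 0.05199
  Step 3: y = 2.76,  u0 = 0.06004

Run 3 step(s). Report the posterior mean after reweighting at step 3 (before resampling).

step 1: w=[0.0000, 0.0000, 0.0000, 0.0000, 0.0000, 0.0004, 0.0018, 0.0142, 0.2754, 0.2487, 0.2487, 0.1710, 0.0396]  mean=2.6495  Neff=4.3369  idx=[8, 8, 8, 9, 9, 9, 9, 10, 10, 10, 11, 11, 12]
step 2: w=[0.2053, 0.2053, 0.2053, 0.0503, 0.0503, 0.0503, 0.0503, 0.0503, 0.0503, 0.0503, 0.0155, 0.0155, 0.0007]  mean=2.3807  Neff=6.9118  idx=[0, 0, 1, 1, 1, 2, 2, 2, 4, 5, 7, 8, 10]
step 3: w=[0.0677, 0.0677, 0.0677, 0.0677, 0.0677, 0.0677, 0.0677, 0.0677, 0.0937, 0.0937, 0.0937, 0.0937, 0.0838]  mean=2.4463  Neff=12.6922  idx=[0, 2, 3, 4, 5, 6, 7, 8, 9, 10, 11, 11, 12]

post_mean = 2.4463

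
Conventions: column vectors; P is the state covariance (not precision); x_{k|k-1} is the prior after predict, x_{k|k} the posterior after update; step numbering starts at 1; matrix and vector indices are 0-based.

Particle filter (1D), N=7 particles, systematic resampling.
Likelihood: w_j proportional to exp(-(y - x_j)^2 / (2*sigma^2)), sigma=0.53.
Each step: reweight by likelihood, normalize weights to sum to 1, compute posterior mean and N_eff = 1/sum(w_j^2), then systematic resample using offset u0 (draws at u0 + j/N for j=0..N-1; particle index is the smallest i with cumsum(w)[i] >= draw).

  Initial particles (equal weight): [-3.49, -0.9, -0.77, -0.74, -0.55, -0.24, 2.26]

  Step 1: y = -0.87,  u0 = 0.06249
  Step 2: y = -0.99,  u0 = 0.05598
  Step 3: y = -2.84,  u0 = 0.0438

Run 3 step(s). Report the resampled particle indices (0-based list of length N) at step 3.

resampled_idx = [0, 0, 1, 1, 2, 3, 4]

step 1: w=[0.0000, 0.2334, 0.2296, 0.2268, 0.1948, 0.1153, 0.0000]  mean=-0.6896  Neff=4.7640  idx=[1, 1, 2, 3, 3, 4, 5]
step 2: w=[0.1713, 0.1713, 0.1594, 0.1555, 0.1555, 0.1231, 0.0639]  mean=-0.7443  Neff=6.5920  idx=[0, 1, 1, 2, 3, 4, 5]
step 3: w=[0.2439, 0.2439, 0.2439, 0.0964, 0.0772, 0.0772, 0.0175]  mean=-0.8566  Neff=5.0003  idx=[0, 0, 1, 1, 2, 3, 4]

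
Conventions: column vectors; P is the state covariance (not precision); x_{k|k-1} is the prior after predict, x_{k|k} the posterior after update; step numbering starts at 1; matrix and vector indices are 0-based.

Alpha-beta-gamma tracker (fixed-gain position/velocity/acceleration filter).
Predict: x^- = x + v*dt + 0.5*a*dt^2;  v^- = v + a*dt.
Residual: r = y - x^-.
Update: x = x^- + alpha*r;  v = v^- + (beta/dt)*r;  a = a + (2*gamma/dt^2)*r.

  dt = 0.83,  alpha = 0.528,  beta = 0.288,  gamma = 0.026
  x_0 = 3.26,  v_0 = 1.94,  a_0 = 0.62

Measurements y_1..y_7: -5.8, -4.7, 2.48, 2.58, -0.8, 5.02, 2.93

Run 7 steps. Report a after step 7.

a_post = 0.3483

step 1: x_pred=5.0838  r=-10.8838  x^+=-0.6629  v^+=-1.3219  a^+=-0.2015
step 2: x_pred=-1.8295  r=-2.8705  x^+=-3.3451  v^+=-2.4852  a^+=-0.4182
step 3: x_pred=-5.5519  r=8.0319  x^+=-1.3111  v^+=-0.0454  a^+=0.1881
step 4: x_pred=-1.2839  r=3.8639  x^+=0.7562  v^+=1.4515  a^+=0.4797
step 5: x_pred=2.1262  r=-2.9262  x^+=0.5812  v^+=0.8343  a^+=0.2588
step 6: x_pred=1.3628  r=3.6572  x^+=3.2938  v^+=2.3181  a^+=0.5349
step 7: x_pred=5.4021  r=-2.4721  x^+=4.0968  v^+=1.9043  a^+=0.3483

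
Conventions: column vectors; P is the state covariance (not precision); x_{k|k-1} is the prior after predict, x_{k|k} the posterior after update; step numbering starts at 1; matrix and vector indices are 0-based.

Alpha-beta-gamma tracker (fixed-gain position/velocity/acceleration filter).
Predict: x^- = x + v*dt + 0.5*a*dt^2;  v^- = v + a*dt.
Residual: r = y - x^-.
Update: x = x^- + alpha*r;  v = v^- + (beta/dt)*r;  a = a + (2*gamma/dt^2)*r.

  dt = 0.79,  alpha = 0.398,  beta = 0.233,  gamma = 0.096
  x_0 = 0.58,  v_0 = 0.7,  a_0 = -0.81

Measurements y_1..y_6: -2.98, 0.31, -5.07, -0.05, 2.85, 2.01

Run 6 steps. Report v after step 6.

step 1: x_pred=0.8802  r=-3.8602  x^+=-0.6561  v^+=-1.0784  a^+=-1.9976
step 2: x_pred=-2.1314  r=2.4414  x^+=-1.1597  v^+=-1.9364  a^+=-1.2465
step 3: x_pred=-3.0785  r=-1.9915  x^+=-3.8711  v^+=-3.5085  a^+=-1.8592
step 4: x_pred=-7.2230  r=7.1730  x^+=-4.3681  v^+=-2.8617  a^+=0.3476
step 5: x_pred=-6.5204  r=9.3704  x^+=-2.7910  v^+=0.1766  a^+=3.2303
step 6: x_pred=-1.6435  r=3.6535  x^+=-0.1894  v^+=3.8061  a^+=4.3543

v_post = 3.8061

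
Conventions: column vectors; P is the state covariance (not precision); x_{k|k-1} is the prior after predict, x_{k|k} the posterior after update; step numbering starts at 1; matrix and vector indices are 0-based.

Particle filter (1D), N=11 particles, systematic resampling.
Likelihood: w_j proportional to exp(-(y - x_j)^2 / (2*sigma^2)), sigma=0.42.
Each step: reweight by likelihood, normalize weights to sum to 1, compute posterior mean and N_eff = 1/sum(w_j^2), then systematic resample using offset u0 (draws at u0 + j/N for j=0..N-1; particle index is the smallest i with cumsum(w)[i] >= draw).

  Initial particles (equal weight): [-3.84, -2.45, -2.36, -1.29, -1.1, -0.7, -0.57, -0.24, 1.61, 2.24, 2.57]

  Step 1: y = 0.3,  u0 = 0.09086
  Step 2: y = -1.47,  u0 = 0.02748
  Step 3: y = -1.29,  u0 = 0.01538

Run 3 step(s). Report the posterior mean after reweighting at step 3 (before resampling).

step 1: w=[0.0000, 0.0000, 0.0000, 0.0012, 0.0062, 0.0939, 0.1870, 0.6993, 0.0123, 0.0000, 0.0000]  mean=-0.3286  Neff=1.8761  idx=[5, 6, 6, 7, 7, 7, 7, 7, 7, 7, 8]
step 2: w=[0.3851, 0.2081, 0.2081, 0.0284, 0.0284, 0.0284, 0.0284, 0.0284, 0.0284, 0.0284, 0.0000]  mean=-0.5545  Neff=4.1570  idx=[0, 0, 0, 0, 1, 1, 1, 2, 2, 4, 7]
step 3: w=[0.1366, 0.1366, 0.1366, 0.1366, 0.0843, 0.0843, 0.0843, 0.0843, 0.0843, 0.0161, 0.0161]  mean=-0.6304  Neff=9.0360  idx=[0, 0, 1, 2, 2, 3, 4, 5, 6, 7, 8]

post_mean = -0.6304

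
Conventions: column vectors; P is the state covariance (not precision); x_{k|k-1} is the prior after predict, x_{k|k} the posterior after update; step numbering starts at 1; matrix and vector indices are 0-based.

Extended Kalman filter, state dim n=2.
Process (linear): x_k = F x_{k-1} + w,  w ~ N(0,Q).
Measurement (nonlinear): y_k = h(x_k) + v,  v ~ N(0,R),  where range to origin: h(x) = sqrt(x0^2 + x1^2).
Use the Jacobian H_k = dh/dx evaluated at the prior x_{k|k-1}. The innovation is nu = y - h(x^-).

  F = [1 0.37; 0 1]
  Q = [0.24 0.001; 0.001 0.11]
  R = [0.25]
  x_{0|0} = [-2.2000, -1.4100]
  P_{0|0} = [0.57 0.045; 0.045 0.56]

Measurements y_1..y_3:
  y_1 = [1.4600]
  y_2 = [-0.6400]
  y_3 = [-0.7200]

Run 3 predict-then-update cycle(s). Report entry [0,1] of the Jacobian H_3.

step 1: x^-=[-2.7217, -1.4100]  P^-=[0.9200 0.2532; 0.2532 0.6700]  H_jac=[-0.8879 -0.4600]  S=[1.3239]  K=[-0.7050; -0.4026]  nu=[-1.6052]  x^+=[-1.5900, -0.7637]  P^+=[0.2620 -0.1226; -0.1226 0.4554]
step 2: x^-=[-1.8726, -0.7637]  P^-=[0.4736 0.0469; 0.0469 0.5654]  H_jac=[-0.9260 -0.3776]  S=[0.7695]  K=[-0.5929; -0.3339]  nu=[-2.6624]  x^+=[-0.2940, 0.1253]  P^+=[0.2031 -0.1054; -0.1054 0.4796]
step 3: x^-=[-0.2476, 0.1253]  P^-=[0.4307 0.0730; 0.0730 0.5896]  H_jac=[-0.8923 0.4515]  S=[0.6543]  K=[-0.5370; 0.3073]  nu=[-0.9975]  x^+=[0.2880, -0.1812]  P^+=[0.2421 0.1810; 0.1810 0.5278]

H_jac[0,1] = 0.4515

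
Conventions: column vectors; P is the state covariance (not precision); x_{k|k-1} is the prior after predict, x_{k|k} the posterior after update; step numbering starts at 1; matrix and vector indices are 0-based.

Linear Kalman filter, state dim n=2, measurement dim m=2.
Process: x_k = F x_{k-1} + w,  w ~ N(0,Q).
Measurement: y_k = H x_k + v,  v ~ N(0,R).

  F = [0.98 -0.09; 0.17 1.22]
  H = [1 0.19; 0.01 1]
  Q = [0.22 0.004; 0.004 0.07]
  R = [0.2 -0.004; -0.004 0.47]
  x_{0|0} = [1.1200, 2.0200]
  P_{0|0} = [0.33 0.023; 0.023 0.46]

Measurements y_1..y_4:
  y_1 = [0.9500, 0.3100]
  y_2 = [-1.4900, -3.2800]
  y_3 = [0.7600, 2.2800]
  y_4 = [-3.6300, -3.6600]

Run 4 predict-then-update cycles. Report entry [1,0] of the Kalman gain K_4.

K[1,0] = 0.0316

step 1: x^-=[0.9158, 2.6548]  P^-=[0.5366 0.0356; 0.0356 0.7737]  S=[0.7781 0.1841; 0.1841 1.2445]  K=[0.7156 -0.0729; 0.0908 0.6086]  nu=[-0.4702, -2.3540]  x^+=[0.7509, 1.1795]  P^+=[0.1508 -0.0386; -0.0386 0.2861]
step 2: x^-=[0.6298, 1.5667]  P^-=[0.3739 -0.0479; -0.0479 0.4841]  S=[0.5732 0.0437; 0.0437 0.9532]  K=[0.6422 -0.0758; 0.0383 0.5056]  nu=[-2.4174, -4.8530]  x^+=[-0.5550, -0.9797]  P^+=[0.1363 -0.0396; -0.0396 0.2379]
step 3: x^-=[-0.4557, -1.2896]  P^-=[0.3598 -0.0461; -0.0461 0.4116]  S=[0.5571 0.0316; 0.0316 0.8807]  K=[0.6341 -0.0710; 0.0312 0.4657]  nu=[1.4608, 3.5742]  x^+=[0.2167, 0.4204]  P^+=[0.1342 -0.0373; -0.0373 0.2191]
step 4: x^-=[0.1745, 0.5498]  P^-=[0.3572 -0.0417; -0.0417 0.3846]  S=[0.5553 0.0309; 0.0309 0.8538]  K=[0.6328 -0.0675; 0.0316 0.4488]  nu=[-3.9090, -4.2115]  x^+=[-2.0148, -1.4638]  P^+=[0.1336 -0.0356; -0.0356 0.2112]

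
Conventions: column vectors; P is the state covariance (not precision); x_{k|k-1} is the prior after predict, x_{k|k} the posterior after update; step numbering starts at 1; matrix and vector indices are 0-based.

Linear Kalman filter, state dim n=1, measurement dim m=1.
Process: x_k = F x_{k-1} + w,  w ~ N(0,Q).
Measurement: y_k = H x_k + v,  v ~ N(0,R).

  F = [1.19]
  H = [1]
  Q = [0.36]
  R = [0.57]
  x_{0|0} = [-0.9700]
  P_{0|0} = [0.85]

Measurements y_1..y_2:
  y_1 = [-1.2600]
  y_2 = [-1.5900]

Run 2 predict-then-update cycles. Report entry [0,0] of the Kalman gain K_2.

step 1: x^-=[-1.1543]  P^-=[1.5637]  S=[2.1337]  K=[0.7329]  nu=[-0.1057]  x^+=[-1.2318]  P^+=[0.4177]
step 2: x^-=[-1.4658]  P^-=[0.9515]  S=[1.5215]  K=[0.6254]  nu=[-0.1242]  x^+=[-1.5435]  P^+=[0.3565]

K[0,0] = 0.6254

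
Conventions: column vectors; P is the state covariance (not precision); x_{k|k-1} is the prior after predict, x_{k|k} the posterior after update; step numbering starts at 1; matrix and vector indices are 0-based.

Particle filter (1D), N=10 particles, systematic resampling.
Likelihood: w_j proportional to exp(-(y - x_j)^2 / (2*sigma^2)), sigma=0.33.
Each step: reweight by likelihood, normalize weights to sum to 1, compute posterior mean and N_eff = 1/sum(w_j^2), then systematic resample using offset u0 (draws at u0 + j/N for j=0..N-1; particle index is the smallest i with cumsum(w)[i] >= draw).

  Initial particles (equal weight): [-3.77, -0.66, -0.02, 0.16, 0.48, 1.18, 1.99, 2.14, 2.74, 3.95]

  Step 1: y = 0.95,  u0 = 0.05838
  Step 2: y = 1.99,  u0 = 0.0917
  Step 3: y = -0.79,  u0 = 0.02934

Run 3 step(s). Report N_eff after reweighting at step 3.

step 1: w=[0.0000, 0.0000, 0.0108, 0.0465, 0.2959, 0.6399, 0.0057, 0.0012, 0.0000, 0.0000]  mean=0.9182  Neff=2.0028  idx=[4, 4, 4, 5, 5, 5, 5, 5, 5, 5]
step 2: w=[0.0001, 0.0001, 0.0001, 0.1428, 0.1428, 0.1428, 0.1428, 0.1428, 0.1428, 0.1428]  mean=1.1798  Neff=7.0035  idx=[3, 4, 5, 5, 6, 7, 7, 8, 9, 9]
step 3: w=[0.1000, 0.1000, 0.1000, 0.1000, 0.1000, 0.1000, 0.1000, 0.1000, 0.1000, 0.1000]  mean=1.1800  Neff=10.0000  idx=[0, 1, 2, 3, 4, 5, 6, 7, 8, 9]

N_eff = 10.0000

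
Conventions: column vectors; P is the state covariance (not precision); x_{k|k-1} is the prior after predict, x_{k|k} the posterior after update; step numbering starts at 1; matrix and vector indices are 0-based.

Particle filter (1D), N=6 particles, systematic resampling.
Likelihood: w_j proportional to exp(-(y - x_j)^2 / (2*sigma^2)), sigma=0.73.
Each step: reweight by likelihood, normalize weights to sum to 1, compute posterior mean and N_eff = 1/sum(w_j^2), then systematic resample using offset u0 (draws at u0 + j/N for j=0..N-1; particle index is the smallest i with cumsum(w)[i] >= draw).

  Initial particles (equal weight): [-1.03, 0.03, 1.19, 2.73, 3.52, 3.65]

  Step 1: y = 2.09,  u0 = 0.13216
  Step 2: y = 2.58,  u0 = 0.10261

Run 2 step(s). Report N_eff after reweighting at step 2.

step 1: w=[0.0001, 0.0132, 0.3303, 0.4808, 0.1037, 0.0720]  mean=2.3337  Neff=2.8060  idx=[2, 2, 3, 3, 3, 5]
step 2: w=[0.0453, 0.0453, 0.2716, 0.2716, 0.2716, 0.0947]  mean=2.6777  Neff=4.2674  idx=[2, 2, 3, 3, 4, 5]

N_eff = 4.2674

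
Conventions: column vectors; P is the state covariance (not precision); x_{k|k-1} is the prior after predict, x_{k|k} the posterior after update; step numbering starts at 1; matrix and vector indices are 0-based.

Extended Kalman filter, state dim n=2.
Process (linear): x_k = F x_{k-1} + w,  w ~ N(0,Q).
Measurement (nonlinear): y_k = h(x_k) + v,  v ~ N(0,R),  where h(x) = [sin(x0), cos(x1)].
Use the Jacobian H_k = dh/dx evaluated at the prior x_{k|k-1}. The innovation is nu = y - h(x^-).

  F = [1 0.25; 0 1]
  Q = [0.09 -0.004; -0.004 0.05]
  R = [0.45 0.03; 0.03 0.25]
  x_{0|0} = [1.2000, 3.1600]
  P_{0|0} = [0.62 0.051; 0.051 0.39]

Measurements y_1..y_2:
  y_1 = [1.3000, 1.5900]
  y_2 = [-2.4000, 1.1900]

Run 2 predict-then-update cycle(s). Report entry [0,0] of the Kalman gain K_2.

K[0,0] = -0.6406

step 1: x^-=[1.9900, 3.1600]  P^-=[0.7599 0.1445; 0.1445 0.4400]  H_jac=[-0.4070 0.0000; 0.0000 0.0184]  S=[0.5759 0.0289; 0.0289 0.2501]  K=[-0.5407 0.0731; -0.1044 0.0444]  nu=[0.3866, 2.5898]  x^+=[1.9704, 3.2347]  P^+=[0.5924 0.1121; 0.1121 0.4335]
step 2: x^-=[2.7791, 3.2347]  P^-=[0.7656 0.2165; 0.2165 0.4835]  H_jac=[-0.9350 0.0000; 0.0000 0.0930]  S=[1.1193 0.0112; 0.0112 0.2542]  K=[-0.6406 0.1074; -0.1827 0.1850]  nu=[-2.7546, 2.1857]  x^+=[4.7784, 4.1423]  P^+=[0.3049 0.0820; 0.0820 0.4382]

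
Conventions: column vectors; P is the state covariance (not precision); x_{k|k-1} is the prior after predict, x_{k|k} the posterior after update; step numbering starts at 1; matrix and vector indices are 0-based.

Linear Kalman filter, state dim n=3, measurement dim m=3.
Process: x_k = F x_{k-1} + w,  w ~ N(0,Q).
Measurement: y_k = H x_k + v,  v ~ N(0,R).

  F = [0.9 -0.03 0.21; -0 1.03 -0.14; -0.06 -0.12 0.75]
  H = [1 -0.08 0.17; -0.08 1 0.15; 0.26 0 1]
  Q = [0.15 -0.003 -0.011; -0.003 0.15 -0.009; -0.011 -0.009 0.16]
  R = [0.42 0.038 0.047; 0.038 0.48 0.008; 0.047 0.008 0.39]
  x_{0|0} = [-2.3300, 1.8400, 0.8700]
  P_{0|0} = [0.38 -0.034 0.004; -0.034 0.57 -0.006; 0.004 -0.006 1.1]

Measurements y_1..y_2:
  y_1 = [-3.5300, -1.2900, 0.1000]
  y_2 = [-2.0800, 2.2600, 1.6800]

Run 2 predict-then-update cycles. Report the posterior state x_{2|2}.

step 1: x^-=[-1.9695, 1.7734, 0.5715]  P^-=[0.5102 -0.0863 0.1503; -0.0863 0.7780 -0.1976; 0.1503 -0.1976 0.7886]  S=[1.0283 -0.1425 0.4883; -0.1425 1.2299 -0.1105; 0.4883 -0.1105 1.2912]  K=[0.5136 -0.0234 0.0229; -0.0457 0.5996 -0.1018; -0.0173 -0.0182 0.6460]  nu=[-1.5158, -3.3067, 0.0406]  x^+=[-2.6696, -0.1443, 0.6842]  P^+=[0.2226 0.0300 -0.0250; 0.0300 0.2944 -0.0448; -0.0250 -0.0448 0.2575]
step 2: x^-=[-2.2546, -0.2444, 0.6906]  P^-=[0.3314 0.0014 0.0010; 0.0014 0.4803 -0.1099; 0.0010 -0.1099 0.3206]  S=[0.7668 -0.0346 0.1975; -0.0346 0.9364 -0.0604; 0.1975 -0.0604 0.7335]  K=[0.4313 -0.0106 0.0019; -0.0242 0.4877 -0.1027; -0.0319 -0.0387 0.4428]  nu=[0.0377, 2.2205, 1.5756]  x^+=[-2.2590, 0.6758, 1.3012]  P^+=[0.1880 0.0305 -0.0280; 0.0305 0.2416 -0.0452; -0.0280 -0.0452 0.1782]

x_post = [-2.2590, 0.6758, 1.3012]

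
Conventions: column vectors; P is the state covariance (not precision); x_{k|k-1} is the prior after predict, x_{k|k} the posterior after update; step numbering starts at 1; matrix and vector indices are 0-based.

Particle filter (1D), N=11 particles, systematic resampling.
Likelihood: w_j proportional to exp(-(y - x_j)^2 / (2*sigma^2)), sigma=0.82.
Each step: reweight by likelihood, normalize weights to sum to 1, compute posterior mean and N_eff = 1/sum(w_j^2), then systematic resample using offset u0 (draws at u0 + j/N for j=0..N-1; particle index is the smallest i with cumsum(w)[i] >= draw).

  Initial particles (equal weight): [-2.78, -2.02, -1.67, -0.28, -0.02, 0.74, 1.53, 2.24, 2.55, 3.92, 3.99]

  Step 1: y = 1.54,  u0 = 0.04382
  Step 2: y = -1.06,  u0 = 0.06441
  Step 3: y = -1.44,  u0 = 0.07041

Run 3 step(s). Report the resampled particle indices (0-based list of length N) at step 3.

resampled_idx = [0, 1, 1, 2, 3, 3, 4, 5, 5, 6, 8]

step 1: w=[0.0000, 0.0000, 0.0002, 0.0278, 0.0535, 0.2030, 0.3268, 0.2270, 0.1531, 0.0048, 0.0038]  mean=1.5738  Neff=4.4123  idx=[4, 5, 5, 6, 6, 6, 6, 7, 7, 8, 8]
step 2: w=[0.6829, 0.1372, 0.1372, 0.0104, 0.0104, 0.0104, 0.0104, 0.0005, 0.0005, 0.0001, 0.0001]  mean=0.2556  Neff=1.9825  idx=[0, 0, 0, 0, 0, 0, 0, 1, 1, 2, 4]
step 3: w=[0.1352, 0.1352, 0.1352, 0.1352, 0.1352, 0.1352, 0.1352, 0.0177, 0.0177, 0.0177, 0.0009]  mean=0.0216  Neff=7.7629  idx=[0, 1, 1, 2, 3, 3, 4, 5, 5, 6, 8]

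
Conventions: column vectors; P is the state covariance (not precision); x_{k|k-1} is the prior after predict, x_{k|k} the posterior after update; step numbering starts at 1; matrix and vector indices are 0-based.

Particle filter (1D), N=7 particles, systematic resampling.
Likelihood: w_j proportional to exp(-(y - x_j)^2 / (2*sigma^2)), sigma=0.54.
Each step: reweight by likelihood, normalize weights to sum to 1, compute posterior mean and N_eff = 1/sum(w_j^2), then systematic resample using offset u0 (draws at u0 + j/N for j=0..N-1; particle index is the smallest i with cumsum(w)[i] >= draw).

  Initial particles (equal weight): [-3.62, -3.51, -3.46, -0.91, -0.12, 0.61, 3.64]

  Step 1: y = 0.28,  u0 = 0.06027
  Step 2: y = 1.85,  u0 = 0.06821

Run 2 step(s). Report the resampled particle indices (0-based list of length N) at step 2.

resampled_idx = [4, 4, 5, 5, 5, 6, 6]

step 1: w=[0.0000, 0.0000, 0.0000, 0.0526, 0.4530, 0.4945, 0.0000]  mean=0.1994  Neff=2.2102  idx=[4, 4, 4, 4, 5, 5, 5]
step 2: w=[0.0059, 0.0059, 0.0059, 0.0059, 0.3255, 0.3255, 0.3255]  mean=0.5929  Neff=3.1443  idx=[4, 4, 5, 5, 5, 6, 6]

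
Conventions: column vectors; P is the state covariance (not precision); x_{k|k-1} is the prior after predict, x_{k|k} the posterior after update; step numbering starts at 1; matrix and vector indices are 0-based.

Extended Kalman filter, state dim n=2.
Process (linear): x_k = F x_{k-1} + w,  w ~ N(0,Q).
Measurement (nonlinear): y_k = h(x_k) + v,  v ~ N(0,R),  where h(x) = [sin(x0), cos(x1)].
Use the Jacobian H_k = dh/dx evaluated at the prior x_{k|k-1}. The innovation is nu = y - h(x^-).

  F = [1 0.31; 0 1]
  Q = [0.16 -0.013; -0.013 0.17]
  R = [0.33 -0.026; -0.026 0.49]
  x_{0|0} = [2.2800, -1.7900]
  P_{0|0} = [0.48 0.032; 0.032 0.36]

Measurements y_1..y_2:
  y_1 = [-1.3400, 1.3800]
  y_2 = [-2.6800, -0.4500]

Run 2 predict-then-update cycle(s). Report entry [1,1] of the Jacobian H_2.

H_jac[1,1] = 0.8323

step 1: x^-=[1.7251, -1.7900]  P^-=[0.6944 0.1306; 0.1306 0.5300]  H_jac=[-0.1537 0.0000; 0.0000 0.9761]  S=[0.3464 -0.0456; -0.0456 0.9949]  K=[-0.2930 0.1147; 0.0106 0.5204]  nu=[-2.3281, 1.5975]  x^+=[2.5905, -0.9832]  P^+=[0.6485 0.0654; 0.0654 0.2610]
step 2: x^-=[2.2857, -0.9832]  P^-=[0.8742 0.1333; 0.1333 0.4310]  H_jac=[-0.6555 0.0000; 0.0000 0.8323]  S=[0.7057 -0.0987; -0.0987 0.7885]  K=[-0.8065 0.0397; -0.0613 0.4472]  nu=[-3.4352, -1.0044]  x^+=[5.0163, -1.2219]  P^+=[0.4076 0.0486; 0.0486 0.2652]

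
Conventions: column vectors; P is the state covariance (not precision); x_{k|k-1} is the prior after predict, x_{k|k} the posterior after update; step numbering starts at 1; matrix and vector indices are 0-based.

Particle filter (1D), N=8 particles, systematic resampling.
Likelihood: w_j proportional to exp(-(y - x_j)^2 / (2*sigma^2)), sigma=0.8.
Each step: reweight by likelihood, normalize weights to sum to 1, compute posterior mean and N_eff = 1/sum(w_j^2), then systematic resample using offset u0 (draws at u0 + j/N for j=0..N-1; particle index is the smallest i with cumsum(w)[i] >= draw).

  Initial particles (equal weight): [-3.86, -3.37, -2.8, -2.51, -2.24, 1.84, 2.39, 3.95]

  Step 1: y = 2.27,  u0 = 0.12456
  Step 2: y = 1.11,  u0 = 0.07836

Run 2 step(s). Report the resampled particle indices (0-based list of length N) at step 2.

step 1: w=[0.0000, 0.0000, 0.0000, 0.0000, 0.0000, 0.4406, 0.5033, 0.0561]  mean=2.2352  Neff=2.2194  idx=[5, 5, 5, 6, 6, 6, 6, 7]
step 2: w=[0.2133, 0.2133, 0.2133, 0.0899, 0.0899, 0.0899, 0.0899, 0.0006]  mean=2.0391  Neff=5.9253  idx=[0, 0, 1, 2, 2, 3, 5, 6]

resampled_idx = [0, 0, 1, 2, 2, 3, 5, 6]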